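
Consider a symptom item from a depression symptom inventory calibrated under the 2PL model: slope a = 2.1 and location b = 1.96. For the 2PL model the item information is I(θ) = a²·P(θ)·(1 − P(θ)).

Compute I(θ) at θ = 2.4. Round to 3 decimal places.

P = 1/(1+e^{-0.9240}) = 0.7159
P(1−P) = 0.7159 × 0.2841 = 0.2034
I = a² × P(1−P) = 2.1² × 0.2034 = 0.89702

0.897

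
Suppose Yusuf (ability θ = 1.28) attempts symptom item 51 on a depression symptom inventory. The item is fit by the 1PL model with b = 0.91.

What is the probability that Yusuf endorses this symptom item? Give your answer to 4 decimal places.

0.5915

P(θ) = 1 / (1 + exp(−(θ − b)))
Exponent: (1.28 − 0.91) = 0.3700
1/(1 + e^{-0.3700}) = 0.5915
P = 0.5915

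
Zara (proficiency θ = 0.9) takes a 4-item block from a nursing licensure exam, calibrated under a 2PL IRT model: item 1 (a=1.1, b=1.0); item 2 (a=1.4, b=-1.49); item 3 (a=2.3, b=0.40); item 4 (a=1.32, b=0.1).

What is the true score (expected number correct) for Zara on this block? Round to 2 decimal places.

P(θ) = 1 / (1 + exp(−a(θ − b)))
P_1 = 1/(1+e^{0.1100}) = 0.4725
P_2 = 1/(1+e^{-3.3460}) = 0.9660
P_3 = 1/(1+e^{-1.1500}) = 0.7595
P_4 = 1/(1+e^{-1.0560}) = 0.7419
E[score] = 0.4725 + 0.9660 + 0.7595 + 0.7419 = 2.9399

2.94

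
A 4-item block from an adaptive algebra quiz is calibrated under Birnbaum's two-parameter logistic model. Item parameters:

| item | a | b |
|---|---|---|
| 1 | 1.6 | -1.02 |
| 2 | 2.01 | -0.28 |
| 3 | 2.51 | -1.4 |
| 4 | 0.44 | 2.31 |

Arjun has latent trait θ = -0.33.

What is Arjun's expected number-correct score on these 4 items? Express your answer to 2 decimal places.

2.40

P(θ) = 1 / (1 + exp(−a(θ − b)))
P_1 = 1/(1+e^{-1.1040}) = 0.7510
P_2 = 1/(1+e^{0.1005}) = 0.4749
P_3 = 1/(1+e^{-2.6857}) = 0.9362
P_4 = 1/(1+e^{1.1616}) = 0.2384
E[score] = 0.7510 + 0.4749 + 0.9362 + 0.2384 = 2.4005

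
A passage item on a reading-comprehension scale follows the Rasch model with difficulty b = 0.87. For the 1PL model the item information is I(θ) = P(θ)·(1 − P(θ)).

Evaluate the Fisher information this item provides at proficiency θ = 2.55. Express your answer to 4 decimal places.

0.1324

P = 1/(1+e^{-1.6800}) = 0.8429
P(1−P) = 0.8429 × 0.1571 = 0.1324
I = P(1−P) = 0.13242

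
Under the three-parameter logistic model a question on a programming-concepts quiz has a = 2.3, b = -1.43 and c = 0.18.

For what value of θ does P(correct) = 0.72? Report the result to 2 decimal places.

-1.14

P(θ) = c + (1 − c) · 1 / (1 + exp(−a(θ − b)))
Remove guessing floor: (0.72 − 0.18)/(1 − 0.18) = 0.6585
logit = ln(0.6585/0.3415) = 0.6568
θ = b + logit/(a) = -1.43 + 0.6568/2.3000 = -1.1444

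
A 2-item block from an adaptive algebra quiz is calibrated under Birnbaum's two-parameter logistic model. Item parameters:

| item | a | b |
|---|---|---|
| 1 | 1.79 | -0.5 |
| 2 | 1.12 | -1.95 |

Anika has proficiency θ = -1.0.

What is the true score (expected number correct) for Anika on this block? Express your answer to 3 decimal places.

1.034

P(θ) = 1 / (1 + exp(−a(θ − b)))
P_1 = 1/(1+e^{0.8950}) = 0.2901
P_2 = 1/(1+e^{-1.0640}) = 0.7435
E[score] = 0.2901 + 0.7435 = 1.0335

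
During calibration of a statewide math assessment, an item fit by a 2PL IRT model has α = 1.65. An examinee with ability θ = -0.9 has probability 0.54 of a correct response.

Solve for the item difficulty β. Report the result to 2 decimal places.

P(θ) = 1 / (1 + exp(−α(θ − β)))
logit(0.54) = ln(0.54/0.46) = 0.1603
β = θ − logit/(α) = -0.9 − 0.1603/1.6500 = -0.9972

-1.00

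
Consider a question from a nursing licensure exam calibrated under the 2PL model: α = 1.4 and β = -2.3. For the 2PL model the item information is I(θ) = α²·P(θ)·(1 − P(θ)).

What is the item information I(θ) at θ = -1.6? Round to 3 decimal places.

P = 1/(1+e^{-0.9800}) = 0.7271
P(1−P) = 0.7271 × 0.2729 = 0.1984
I = α² × P(1−P) = 1.4² × 0.1984 = 0.38891

0.389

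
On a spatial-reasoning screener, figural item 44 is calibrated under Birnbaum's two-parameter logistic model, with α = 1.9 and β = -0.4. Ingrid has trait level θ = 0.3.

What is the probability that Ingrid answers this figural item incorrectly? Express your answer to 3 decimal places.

P(θ) = 1 / (1 + exp(−α(θ − β)))
Exponent: 1.9 × (0.3 − (-0.4)) = 1.3300
1/(1 + e^{-1.3300}) = 0.7908
P(incorrect) = 1 − 0.7908 = 0.2092

0.209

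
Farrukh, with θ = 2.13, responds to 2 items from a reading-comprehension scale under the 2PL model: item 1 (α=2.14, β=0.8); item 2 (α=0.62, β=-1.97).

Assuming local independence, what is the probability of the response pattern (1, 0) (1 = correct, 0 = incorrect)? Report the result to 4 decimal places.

P(θ) = 1 / (1 + exp(−α(θ − β)))
P_1 = 1/(1+e^{-2.8462}) = 0.9451
P_2 = 1/(1+e^{-2.5420}) = 0.9270
L = P_1 × (1−P_2) = 0.9451 × 0.0730 = 0.06896

0.0690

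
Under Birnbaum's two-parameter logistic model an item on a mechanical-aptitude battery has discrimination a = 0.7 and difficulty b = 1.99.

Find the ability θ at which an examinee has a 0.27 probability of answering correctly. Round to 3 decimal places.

P(θ) = 1 / (1 + exp(−a(θ − b)))
logit = ln(0.2700/0.7300) = -0.9946
θ = b + logit/(a) = 1.99 + (-0.9946)/0.7000 = 0.5691

0.569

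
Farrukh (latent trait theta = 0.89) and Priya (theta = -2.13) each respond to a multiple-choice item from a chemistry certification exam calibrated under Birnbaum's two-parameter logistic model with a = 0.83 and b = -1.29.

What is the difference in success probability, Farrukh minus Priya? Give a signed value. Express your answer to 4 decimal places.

0.5269

P(theta) = 1 / (1 + exp(−a(theta − b)))
P(Farrukh) = 0.8593  [exponent 1.8094]
P(Priya) = 0.3324  [exponent -0.6972]
Difference = 0.8593 − 0.3324 = 0.5269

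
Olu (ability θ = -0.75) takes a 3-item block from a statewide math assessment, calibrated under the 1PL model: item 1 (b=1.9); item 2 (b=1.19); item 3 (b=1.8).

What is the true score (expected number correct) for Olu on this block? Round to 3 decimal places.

P(θ) = 1 / (1 + exp(−(θ − b)))
P_1 = 1/(1+e^{2.6500}) = 0.0660
P_2 = 1/(1+e^{1.9400}) = 0.1256
P_3 = 1/(1+e^{2.5500}) = 0.0724
E[score] = 0.0660 + 0.1256 + 0.0724 = 0.2641

0.264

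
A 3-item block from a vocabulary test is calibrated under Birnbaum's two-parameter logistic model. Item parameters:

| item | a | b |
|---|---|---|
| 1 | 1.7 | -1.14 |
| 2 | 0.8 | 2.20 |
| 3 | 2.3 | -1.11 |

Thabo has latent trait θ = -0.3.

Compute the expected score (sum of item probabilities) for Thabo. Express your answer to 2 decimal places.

1.79

P(θ) = 1 / (1 + exp(−a(θ − b)))
P_1 = 1/(1+e^{-1.4280}) = 0.8066
P_2 = 1/(1+e^{2.0000}) = 0.1192
P_3 = 1/(1+e^{-1.8630}) = 0.8656
E[score] = 0.8066 + 0.1192 + 0.8656 = 1.7914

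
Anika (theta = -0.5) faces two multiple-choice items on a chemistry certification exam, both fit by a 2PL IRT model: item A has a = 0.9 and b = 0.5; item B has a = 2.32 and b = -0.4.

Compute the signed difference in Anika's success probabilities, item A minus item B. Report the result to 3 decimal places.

-0.153

P(theta) = 1 / (1 + exp(−a(theta − b)))
P_A = 0.2891
P_B = 0.4423
P_A − P_B = -0.1532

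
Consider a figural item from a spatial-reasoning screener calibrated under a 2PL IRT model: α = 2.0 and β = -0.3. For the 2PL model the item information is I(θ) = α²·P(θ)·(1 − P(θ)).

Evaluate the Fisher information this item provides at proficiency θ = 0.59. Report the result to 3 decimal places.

P = 1/(1+e^{-1.7800}) = 0.8557
P(1−P) = 0.8557 × 0.1443 = 0.1235
I = α² × P(1−P) = 2.0² × 0.1235 = 0.49392

0.494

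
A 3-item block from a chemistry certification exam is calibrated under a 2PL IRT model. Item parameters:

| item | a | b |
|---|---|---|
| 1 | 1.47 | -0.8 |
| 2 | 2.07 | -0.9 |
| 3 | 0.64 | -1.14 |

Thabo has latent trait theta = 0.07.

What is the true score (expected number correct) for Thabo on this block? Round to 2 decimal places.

P(theta) = 1 / (1 + exp(−a(theta − b)))
P_1 = 1/(1+e^{-1.2789}) = 0.7823
P_2 = 1/(1+e^{-2.0079}) = 0.8816
P_3 = 1/(1+e^{-0.7744}) = 0.6845
E[score] = 0.7823 + 0.8816 + 0.6845 = 2.3484

2.35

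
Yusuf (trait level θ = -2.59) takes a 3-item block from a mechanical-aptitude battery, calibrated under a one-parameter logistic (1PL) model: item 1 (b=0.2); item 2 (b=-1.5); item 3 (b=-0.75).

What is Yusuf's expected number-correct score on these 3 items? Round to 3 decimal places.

0.447

P(θ) = 1 / (1 + exp(−(θ − b)))
P_1 = 1/(1+e^{2.7900}) = 0.0579
P_2 = 1/(1+e^{1.0900}) = 0.2516
P_3 = 1/(1+e^{1.8400}) = 0.1371
E[score] = 0.0579 + 0.2516 + 0.1371 = 0.4465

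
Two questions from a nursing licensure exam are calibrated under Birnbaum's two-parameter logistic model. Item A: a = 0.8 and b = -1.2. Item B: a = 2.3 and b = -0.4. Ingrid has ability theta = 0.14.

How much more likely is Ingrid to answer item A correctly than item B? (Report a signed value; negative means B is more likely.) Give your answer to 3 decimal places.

-0.031

P(theta) = 1 / (1 + exp(−a(theta − b)))
P_A = 0.7450
P_B = 0.7759
P_A − P_B = -0.0309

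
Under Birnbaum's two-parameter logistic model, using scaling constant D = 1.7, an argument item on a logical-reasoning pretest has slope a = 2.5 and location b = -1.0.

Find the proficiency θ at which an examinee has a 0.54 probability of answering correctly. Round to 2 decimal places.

P(θ) = 1 / (1 + exp(−D·a(θ − b)))
logit = ln(0.5400/0.4600) = 0.1603
θ = b + logit/(1.7·a) = -1.0 + 0.1603/4.2500 = -0.9623

-0.96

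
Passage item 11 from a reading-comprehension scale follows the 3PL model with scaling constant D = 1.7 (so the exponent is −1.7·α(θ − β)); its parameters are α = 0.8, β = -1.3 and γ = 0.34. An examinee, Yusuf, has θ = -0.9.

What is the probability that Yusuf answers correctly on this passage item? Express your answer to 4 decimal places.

P(θ) = γ + (1 − γ) · 1 / (1 + exp(−D·α(θ − β)))
Exponent: 1.7 × 0.8 × (-0.9 − (-1.3)) = 0.5440
1/(1 + e^{-0.5440}) = 0.6327
P = 0.34 + 0.66 × 0.6327 = 0.7576

0.7576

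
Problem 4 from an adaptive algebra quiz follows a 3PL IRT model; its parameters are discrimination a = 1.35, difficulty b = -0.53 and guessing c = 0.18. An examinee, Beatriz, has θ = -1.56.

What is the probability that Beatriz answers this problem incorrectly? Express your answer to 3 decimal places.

0.657

P(θ) = c + (1 − c) · 1 / (1 + exp(−a(θ − b)))
Exponent: 1.35 × (-1.56 − (-0.53)) = -1.3905
1/(1 + e^{1.3905}) = 0.1993
P = 0.18 + 0.82 × 0.1993 = 0.3434
P(incorrect) = 1 − 0.3434 = 0.6566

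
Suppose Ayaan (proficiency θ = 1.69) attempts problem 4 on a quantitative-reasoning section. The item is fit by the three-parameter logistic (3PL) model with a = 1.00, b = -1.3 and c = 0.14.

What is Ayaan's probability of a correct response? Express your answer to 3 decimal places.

P(θ) = c + (1 − c) · 1 / (1 + exp(−a(θ − b)))
Exponent: 1.00 × (1.69 − (-1.3)) = 2.9900
1/(1 + e^{-2.9900}) = 0.9521
P = 0.14 + 0.86 × 0.9521 = 0.9588

0.959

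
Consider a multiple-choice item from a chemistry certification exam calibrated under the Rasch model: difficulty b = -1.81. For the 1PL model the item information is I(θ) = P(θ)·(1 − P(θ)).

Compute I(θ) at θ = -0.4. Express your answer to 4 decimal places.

P = 1/(1+e^{-1.4100}) = 0.8038
P(1−P) = 0.8038 × 0.1962 = 0.1577
I = P(1−P) = 0.15773

0.1577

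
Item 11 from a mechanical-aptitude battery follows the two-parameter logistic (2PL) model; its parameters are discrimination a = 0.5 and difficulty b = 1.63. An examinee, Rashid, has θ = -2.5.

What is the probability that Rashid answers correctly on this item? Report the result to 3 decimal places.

P(θ) = 1 / (1 + exp(−a(θ − b)))
Exponent: 0.5 × (-2.5 − 1.63) = -2.0650
1/(1 + e^{2.0650}) = 0.1125

0.113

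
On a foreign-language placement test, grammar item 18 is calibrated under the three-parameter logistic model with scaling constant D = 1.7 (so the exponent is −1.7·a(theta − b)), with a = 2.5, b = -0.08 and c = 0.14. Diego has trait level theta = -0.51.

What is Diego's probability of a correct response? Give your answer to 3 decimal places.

0.259

P(theta) = c + (1 − c) · 1 / (1 + exp(−D·a(theta − b)))
Exponent: 1.7 × 2.5 × (-0.51 − (-0.08)) = -1.8275
1/(1 + e^{1.8275}) = 0.1385
P = 0.14 + 0.86 × 0.1385 = 0.2591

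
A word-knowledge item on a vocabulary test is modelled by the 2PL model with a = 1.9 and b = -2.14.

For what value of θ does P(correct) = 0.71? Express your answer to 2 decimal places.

-1.67

P(θ) = 1 / (1 + exp(−a(θ − b)))
logit = ln(0.7100/0.2900) = 0.8954
θ = b + logit/(a) = -2.14 + 0.8954/1.9000 = -1.6687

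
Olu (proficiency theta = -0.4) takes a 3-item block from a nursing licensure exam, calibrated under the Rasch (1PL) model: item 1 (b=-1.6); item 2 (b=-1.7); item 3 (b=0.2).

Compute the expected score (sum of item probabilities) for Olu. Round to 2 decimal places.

P(theta) = 1 / (1 + exp(−(theta − b)))
P_1 = 1/(1+e^{-1.2000}) = 0.7685
P_2 = 1/(1+e^{-1.3000}) = 0.7858
P_3 = 1/(1+e^{0.6000}) = 0.3543
E[score] = 0.7685 + 0.7858 + 0.3543 = 1.9087

1.91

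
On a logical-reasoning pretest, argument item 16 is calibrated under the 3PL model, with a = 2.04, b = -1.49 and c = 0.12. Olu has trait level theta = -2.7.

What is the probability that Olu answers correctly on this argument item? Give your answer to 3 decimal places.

P(theta) = c + (1 − c) · 1 / (1 + exp(−a(theta − b)))
Exponent: 2.04 × (-2.7 − (-1.49)) = -2.4684
1/(1 + e^{2.4684}) = 0.0781
P = 0.12 + 0.88 × 0.0781 = 0.1887

0.189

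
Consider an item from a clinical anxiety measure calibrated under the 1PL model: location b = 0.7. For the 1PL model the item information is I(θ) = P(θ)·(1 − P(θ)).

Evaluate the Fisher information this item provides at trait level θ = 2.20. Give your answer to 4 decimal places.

0.1491

P = 1/(1+e^{-1.5000}) = 0.8176
P(1−P) = 0.8176 × 0.1824 = 0.1491
I = P(1−P) = 0.14915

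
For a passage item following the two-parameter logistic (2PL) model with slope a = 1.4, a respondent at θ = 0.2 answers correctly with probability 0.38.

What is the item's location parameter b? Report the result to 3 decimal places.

0.550

P(θ) = 1 / (1 + exp(−a(θ − b)))
logit(0.38) = ln(0.38/0.62) = -0.4895
b = θ − logit/(a) = 0.2 − (-0.4895)/1.4000 = 0.5497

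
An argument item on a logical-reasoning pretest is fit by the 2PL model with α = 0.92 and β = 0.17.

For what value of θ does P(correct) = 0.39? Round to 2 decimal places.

-0.32

P(θ) = 1 / (1 + exp(−α(θ − β)))
logit = ln(0.3900/0.6100) = -0.4473
θ = β + logit/(α) = 0.17 + (-0.4473)/0.9200 = -0.3162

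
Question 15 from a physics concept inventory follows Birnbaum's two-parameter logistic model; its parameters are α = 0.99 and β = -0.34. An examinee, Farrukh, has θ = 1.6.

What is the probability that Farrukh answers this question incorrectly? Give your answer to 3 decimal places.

0.128

P(θ) = 1 / (1 + exp(−α(θ − β)))
Exponent: 0.99 × (1.6 − (-0.34)) = 1.9206
1/(1 + e^{-1.9206}) = 0.8722
P(incorrect) = 1 − 0.8722 = 0.1278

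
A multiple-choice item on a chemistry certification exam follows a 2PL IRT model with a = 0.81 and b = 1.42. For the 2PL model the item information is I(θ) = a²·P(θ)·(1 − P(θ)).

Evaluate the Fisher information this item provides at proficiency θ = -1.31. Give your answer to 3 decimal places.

0.058

P = 1/(1+e^{2.2113}) = 0.0987
P(1−P) = 0.0987 × 0.9013 = 0.0890
I = a² × P(1−P) = 0.81² × 0.0890 = 0.05839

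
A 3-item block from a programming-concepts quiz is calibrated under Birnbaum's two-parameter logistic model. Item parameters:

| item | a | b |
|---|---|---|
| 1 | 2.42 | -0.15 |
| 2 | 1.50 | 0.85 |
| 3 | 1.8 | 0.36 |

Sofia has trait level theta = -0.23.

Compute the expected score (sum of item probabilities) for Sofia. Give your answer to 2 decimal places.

P(theta) = 1 / (1 + exp(−a(theta − b)))
P_1 = 1/(1+e^{0.1936}) = 0.4518
P_2 = 1/(1+e^{1.6200}) = 0.1652
P_3 = 1/(1+e^{1.0620}) = 0.2569
E[score] = 0.4518 + 0.1652 + 0.2569 = 0.8739

0.87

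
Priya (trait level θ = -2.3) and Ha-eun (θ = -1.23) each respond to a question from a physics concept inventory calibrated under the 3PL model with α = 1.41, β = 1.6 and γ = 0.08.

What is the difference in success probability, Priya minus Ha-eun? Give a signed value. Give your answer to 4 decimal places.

P(θ) = γ + (1 − γ) · 1 / (1 + exp(−α(θ − β)))
P(Priya) = 0.0837  [exponent -5.4990]
P(Ha-eun) = 0.0967  [exponent -3.9903]
Difference = 0.0837 − 0.0967 = -0.0130

-0.0130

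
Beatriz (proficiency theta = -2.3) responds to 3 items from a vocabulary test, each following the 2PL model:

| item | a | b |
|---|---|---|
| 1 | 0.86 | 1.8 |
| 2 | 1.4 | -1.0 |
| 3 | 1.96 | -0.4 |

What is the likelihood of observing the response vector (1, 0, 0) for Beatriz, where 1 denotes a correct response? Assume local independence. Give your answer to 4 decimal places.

0.0240

P(theta) = 1 / (1 + exp(−a(theta − b)))
P_1 = 1/(1+e^{3.5260}) = 0.0286
P_2 = 1/(1+e^{1.8200}) = 0.1394
P_3 = 1/(1+e^{3.7240}) = 0.0236
L = P_1 × (1−P_2) × (1−P_3) = 0.0286 × 0.8606 × 0.9764 = 0.02402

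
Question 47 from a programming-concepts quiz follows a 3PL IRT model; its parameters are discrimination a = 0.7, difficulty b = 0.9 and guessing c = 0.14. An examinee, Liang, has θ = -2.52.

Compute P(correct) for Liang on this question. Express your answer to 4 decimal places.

P(θ) = c + (1 − c) · 1 / (1 + exp(−a(θ − b)))
Exponent: 0.7 × (-2.52 − 0.9) = -2.3940
1/(1 + e^{2.3940}) = 0.0836
P = 0.14 + 0.86 × 0.0836 = 0.2119

0.2119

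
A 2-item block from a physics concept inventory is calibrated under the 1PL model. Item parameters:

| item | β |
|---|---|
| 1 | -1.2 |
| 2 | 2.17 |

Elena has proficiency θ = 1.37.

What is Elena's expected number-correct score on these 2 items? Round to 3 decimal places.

P(θ) = 1 / (1 + exp(−(θ − β)))
P_1 = 1/(1+e^{-2.5700}) = 0.9289
P_2 = 1/(1+e^{0.8000}) = 0.3100
E[score] = 0.9289 + 0.3100 = 1.2389

1.239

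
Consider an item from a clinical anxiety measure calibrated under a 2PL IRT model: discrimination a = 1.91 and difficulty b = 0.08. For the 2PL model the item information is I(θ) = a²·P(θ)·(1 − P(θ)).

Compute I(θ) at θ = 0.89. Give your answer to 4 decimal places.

P = 1/(1+e^{-1.5471}) = 0.8245
P(1−P) = 0.8245 × 0.1755 = 0.1447
I = a² × P(1−P) = 1.91² × 0.1447 = 0.52789

0.5279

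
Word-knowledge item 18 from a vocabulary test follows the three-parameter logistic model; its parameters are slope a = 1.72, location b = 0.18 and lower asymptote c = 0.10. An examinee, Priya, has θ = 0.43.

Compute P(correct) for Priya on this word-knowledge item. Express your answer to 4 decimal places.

P(θ) = c + (1 − c) · 1 / (1 + exp(−a(θ − b)))
Exponent: 1.72 × (0.43 − 0.18) = 0.4300
1/(1 + e^{-0.4300}) = 0.6059
P = 0.10 + 0.90 × 0.6059 = 0.6453

0.6453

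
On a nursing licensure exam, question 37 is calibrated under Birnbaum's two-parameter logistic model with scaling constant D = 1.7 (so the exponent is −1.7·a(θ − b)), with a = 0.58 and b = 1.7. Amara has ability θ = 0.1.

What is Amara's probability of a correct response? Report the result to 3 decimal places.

0.171

P(θ) = 1 / (1 + exp(−D·a(θ − b)))
Exponent: 1.7 × 0.58 × (0.1 − 1.7) = -1.5776
1/(1 + e^{1.5776}) = 0.1711
P = 0.1711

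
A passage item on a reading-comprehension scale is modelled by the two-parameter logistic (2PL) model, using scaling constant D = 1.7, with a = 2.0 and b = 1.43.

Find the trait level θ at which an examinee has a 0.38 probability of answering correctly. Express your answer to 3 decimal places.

P(θ) = 1 / (1 + exp(−D·a(θ − b)))
logit = ln(0.3800/0.6200) = -0.4895
θ = b + logit/(1.7·a) = 1.43 + (-0.4895)/3.4000 = 1.2860

1.286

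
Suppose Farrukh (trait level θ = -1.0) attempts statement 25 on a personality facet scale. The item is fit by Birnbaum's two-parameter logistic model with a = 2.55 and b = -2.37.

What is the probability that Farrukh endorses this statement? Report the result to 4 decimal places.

P(θ) = 1 / (1 + exp(−a(θ − b)))
Exponent: 2.55 × (-1.0 − (-2.37)) = 3.4935
1/(1 + e^{-3.4935}) = 0.9705

0.9705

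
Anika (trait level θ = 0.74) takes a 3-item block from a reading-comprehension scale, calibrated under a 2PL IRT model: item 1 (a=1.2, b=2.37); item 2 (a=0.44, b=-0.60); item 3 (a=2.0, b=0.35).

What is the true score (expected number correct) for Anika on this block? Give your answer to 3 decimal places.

P(θ) = 1 / (1 + exp(−a(θ − b)))
P_1 = 1/(1+e^{1.9560}) = 0.1239
P_2 = 1/(1+e^{-0.5896}) = 0.6433
P_3 = 1/(1+e^{-0.7800}) = 0.6857
E[score] = 0.1239 + 0.6433 + 0.6857 = 1.4529

1.453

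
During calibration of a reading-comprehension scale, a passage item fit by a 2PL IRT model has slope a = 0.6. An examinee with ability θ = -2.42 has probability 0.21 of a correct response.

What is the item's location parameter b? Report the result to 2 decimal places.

P(θ) = 1 / (1 + exp(−a(θ − b)))
logit(0.21) = ln(0.21/0.79) = -1.3249
b = θ − logit/(a) = -2.42 − (-1.3249)/0.6000 = -0.2118

-0.21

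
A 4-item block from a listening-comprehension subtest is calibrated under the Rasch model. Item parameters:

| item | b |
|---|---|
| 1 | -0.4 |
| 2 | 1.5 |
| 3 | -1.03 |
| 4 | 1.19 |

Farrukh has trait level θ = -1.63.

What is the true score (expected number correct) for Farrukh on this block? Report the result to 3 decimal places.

P(θ) = 1 / (1 + exp(−(θ − b)))
P_1 = 1/(1+e^{1.2300}) = 0.2262
P_2 = 1/(1+e^{3.1300}) = 0.0419
P_3 = 1/(1+e^{0.6000}) = 0.3543
P_4 = 1/(1+e^{2.8200}) = 0.0563
E[score] = 0.2262 + 0.0419 + 0.3543 + 0.0563 = 0.6787

0.679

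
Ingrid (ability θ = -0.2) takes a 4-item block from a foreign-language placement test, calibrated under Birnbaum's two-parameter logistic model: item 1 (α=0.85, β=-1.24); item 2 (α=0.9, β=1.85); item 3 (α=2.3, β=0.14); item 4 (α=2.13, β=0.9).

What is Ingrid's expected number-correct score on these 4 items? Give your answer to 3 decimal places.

P(θ) = 1 / (1 + exp(−α(θ − β)))
P_1 = 1/(1+e^{-0.8840}) = 0.7077
P_2 = 1/(1+e^{1.8450}) = 0.1365
P_3 = 1/(1+e^{0.7820}) = 0.3139
P_4 = 1/(1+e^{2.3430}) = 0.0876
E[score] = 0.7077 + 0.1365 + 0.3139 + 0.0876 = 1.2456

1.246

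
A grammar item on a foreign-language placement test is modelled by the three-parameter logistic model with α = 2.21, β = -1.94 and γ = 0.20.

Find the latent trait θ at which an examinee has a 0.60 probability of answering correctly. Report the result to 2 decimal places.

-1.94

P(θ) = γ + (1 − γ) · 1 / (1 + exp(−α(θ − β)))
Remove guessing floor: (0.60 − 0.20)/(1 − 0.20) = 0.5000
logit = ln(0.5000/0.5000) = 0.0000
θ = β + logit/(α) = -1.94 + 0.0000/2.2100 = -1.9400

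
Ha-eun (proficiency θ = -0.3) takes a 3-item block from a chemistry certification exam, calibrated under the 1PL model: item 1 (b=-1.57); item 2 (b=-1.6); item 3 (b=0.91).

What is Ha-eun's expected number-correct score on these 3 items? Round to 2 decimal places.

P(θ) = 1 / (1 + exp(−(θ − b)))
P_1 = 1/(1+e^{-1.2700}) = 0.7807
P_2 = 1/(1+e^{-1.3000}) = 0.7858
P_3 = 1/(1+e^{1.2100}) = 0.2297
E[score] = 0.7807 + 0.7858 + 0.2297 = 1.7963

1.80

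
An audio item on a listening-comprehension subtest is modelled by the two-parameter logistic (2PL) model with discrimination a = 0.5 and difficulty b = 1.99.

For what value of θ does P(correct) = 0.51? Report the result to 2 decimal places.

P(θ) = 1 / (1 + exp(−a(θ − b)))
logit = ln(0.5100/0.4900) = 0.0400
θ = b + logit/(a) = 1.99 + 0.0400/0.5000 = 2.0700

2.07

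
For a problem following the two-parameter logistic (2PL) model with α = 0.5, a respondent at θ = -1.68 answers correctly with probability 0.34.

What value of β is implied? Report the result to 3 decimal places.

-0.353

P(θ) = 1 / (1 + exp(−α(θ − β)))
logit(0.34) = ln(0.34/0.66) = -0.6633
β = θ − logit/(α) = -1.68 − (-0.6633)/0.5000 = -0.3534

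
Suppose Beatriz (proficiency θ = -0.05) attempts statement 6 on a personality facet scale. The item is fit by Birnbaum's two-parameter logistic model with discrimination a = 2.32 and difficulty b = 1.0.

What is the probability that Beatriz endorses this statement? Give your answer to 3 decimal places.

0.080

P(θ) = 1 / (1 + exp(−a(θ − b)))
Exponent: 2.32 × (-0.05 − 1.0) = -2.4360
1/(1 + e^{2.4360}) = 0.0805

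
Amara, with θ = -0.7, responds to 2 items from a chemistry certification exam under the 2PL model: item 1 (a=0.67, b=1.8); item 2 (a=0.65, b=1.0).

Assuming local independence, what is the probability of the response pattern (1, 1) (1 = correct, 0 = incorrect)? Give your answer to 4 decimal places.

P(θ) = 1 / (1 + exp(−a(θ − b)))
P_1 = 1/(1+e^{1.6750}) = 0.1578
P_2 = 1/(1+e^{1.1050}) = 0.2488
L = P_1 × P_2 = 0.1578 × 0.2488 = 0.03925

0.0393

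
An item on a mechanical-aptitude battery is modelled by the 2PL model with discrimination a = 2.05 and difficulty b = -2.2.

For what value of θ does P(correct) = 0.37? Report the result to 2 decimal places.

P(θ) = 1 / (1 + exp(−a(θ − b)))
logit = ln(0.3700/0.6300) = -0.5322
θ = b + logit/(a) = -2.2 + (-0.5322)/2.0500 = -2.4596

-2.46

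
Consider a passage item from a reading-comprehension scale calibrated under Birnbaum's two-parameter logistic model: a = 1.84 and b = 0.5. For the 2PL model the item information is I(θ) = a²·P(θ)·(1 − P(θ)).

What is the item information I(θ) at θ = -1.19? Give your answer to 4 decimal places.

0.1384

P = 1/(1+e^{3.1096}) = 0.0427
P(1−P) = 0.0427 × 0.9573 = 0.0409
I = a² × P(1−P) = 1.84² × 0.0409 = 0.13843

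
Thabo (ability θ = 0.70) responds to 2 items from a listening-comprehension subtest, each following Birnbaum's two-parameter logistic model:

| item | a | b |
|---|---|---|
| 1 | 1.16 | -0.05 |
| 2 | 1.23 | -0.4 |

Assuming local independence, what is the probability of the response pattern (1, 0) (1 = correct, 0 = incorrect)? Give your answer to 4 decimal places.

P(θ) = 1 / (1 + exp(−a(θ − b)))
P_1 = 1/(1+e^{-0.8700}) = 0.7047
P_2 = 1/(1+e^{-1.3530}) = 0.7946
L = P_1 × (1−P_2) = 0.7047 × 0.2054 = 0.14474

0.1447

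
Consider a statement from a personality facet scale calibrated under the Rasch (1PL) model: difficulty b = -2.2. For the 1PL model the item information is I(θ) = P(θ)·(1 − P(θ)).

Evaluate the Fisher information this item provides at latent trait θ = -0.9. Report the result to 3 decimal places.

0.168

P = 1/(1+e^{-1.3000}) = 0.7858
P(1−P) = 0.7858 × 0.2142 = 0.1683
I = P(1−P) = 0.16830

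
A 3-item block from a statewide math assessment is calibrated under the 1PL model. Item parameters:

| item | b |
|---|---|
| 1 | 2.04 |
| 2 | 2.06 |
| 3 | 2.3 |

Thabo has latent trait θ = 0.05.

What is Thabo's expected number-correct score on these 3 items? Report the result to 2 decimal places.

P(θ) = 1 / (1 + exp(−(θ − b)))
P_1 = 1/(1+e^{1.9900}) = 0.1203
P_2 = 1/(1+e^{2.0100}) = 0.1182
P_3 = 1/(1+e^{2.2500}) = 0.0953
E[score] = 0.1203 + 0.1182 + 0.0953 = 0.3338

0.33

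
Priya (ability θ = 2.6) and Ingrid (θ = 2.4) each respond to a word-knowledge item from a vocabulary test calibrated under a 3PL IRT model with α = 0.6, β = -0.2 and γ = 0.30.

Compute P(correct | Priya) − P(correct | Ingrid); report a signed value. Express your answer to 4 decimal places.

0.0116

P(θ) = γ + (1 − γ) · 1 / (1 + exp(−α(θ − β)))
P(Priya) = 0.8900  [exponent 1.6800]
P(Ingrid) = 0.8784  [exponent 1.5600]
Difference = 0.8900 − 0.8784 = 0.0116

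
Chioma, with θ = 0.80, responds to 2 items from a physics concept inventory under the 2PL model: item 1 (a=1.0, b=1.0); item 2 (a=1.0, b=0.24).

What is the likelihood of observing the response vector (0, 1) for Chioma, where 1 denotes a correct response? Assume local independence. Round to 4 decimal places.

0.3499

P(θ) = 1 / (1 + exp(−a(θ − b)))
P_1 = 1/(1+e^{0.2000}) = 0.4502
P_2 = 1/(1+e^{-0.5600}) = 0.6365
L = (1−P_1) × P_2 = 0.5498 × 0.6365 = 0.34994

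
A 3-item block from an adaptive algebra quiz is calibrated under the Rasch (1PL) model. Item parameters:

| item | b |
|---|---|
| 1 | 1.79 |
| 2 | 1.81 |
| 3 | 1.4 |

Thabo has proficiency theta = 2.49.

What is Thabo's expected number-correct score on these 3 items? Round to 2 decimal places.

2.08

P(theta) = 1 / (1 + exp(−(theta − b)))
P_1 = 1/(1+e^{-0.7000}) = 0.6682
P_2 = 1/(1+e^{-0.6800}) = 0.6637
P_3 = 1/(1+e^{-1.0900}) = 0.7484
E[score] = 0.6682 + 0.6637 + 0.7484 = 2.0803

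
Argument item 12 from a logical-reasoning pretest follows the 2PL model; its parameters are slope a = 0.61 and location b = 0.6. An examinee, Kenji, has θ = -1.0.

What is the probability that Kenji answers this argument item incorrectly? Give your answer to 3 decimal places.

P(θ) = 1 / (1 + exp(−a(θ − b)))
Exponent: 0.61 × (-1.0 − 0.6) = -0.9760
1/(1 + e^{0.9760}) = 0.2737
P(incorrect) = 1 − 0.2737 = 0.7263

0.726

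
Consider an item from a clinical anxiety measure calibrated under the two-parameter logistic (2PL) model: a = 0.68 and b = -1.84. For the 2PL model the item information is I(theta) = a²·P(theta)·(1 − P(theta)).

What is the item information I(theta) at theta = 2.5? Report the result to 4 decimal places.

P = 1/(1+e^{-2.9512}) = 0.9503
P(1−P) = 0.9503 × 0.0497 = 0.0472
I = a² × P(1−P) = 0.68² × 0.0472 = 0.02183

0.0218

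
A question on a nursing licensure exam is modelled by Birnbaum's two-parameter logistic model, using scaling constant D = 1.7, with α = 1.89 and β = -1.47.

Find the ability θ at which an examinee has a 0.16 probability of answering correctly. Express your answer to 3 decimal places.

-1.986

P(θ) = 1 / (1 + exp(−D·α(θ − β)))
logit = ln(0.1600/0.8400) = -1.6582
θ = β + logit/(1.7·α) = -1.47 + (-1.6582)/3.2130 = -1.9861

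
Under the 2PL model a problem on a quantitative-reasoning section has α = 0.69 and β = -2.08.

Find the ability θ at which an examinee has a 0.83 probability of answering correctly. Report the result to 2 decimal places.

0.22

P(θ) = 1 / (1 + exp(−α(θ − β)))
logit = ln(0.8300/0.1700) = 1.5856
θ = β + logit/(α) = -2.08 + 1.5856/0.6900 = 0.2180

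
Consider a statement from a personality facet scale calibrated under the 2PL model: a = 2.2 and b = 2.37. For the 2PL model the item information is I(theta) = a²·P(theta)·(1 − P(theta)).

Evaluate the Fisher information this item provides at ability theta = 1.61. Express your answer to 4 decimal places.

P = 1/(1+e^{1.6720}) = 0.1582
P(1−P) = 0.1582 × 0.8418 = 0.1331
I = a² × P(1−P) = 2.2² × 0.1331 = 0.64442

0.6444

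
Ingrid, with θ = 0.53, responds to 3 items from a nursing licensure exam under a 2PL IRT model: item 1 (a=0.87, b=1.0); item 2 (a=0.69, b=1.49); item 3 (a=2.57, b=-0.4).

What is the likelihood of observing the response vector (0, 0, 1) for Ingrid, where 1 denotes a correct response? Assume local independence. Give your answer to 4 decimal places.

P(θ) = 1 / (1 + exp(−a(θ − b)))
P_1 = 1/(1+e^{0.4089}) = 0.3992
P_2 = 1/(1+e^{0.6624}) = 0.3402
P_3 = 1/(1+e^{-2.3901}) = 0.9161
L = (1−P_1) × (1−P_2) × P_3 = 0.6008 × 0.6598 × 0.9161 = 0.36315

0.3632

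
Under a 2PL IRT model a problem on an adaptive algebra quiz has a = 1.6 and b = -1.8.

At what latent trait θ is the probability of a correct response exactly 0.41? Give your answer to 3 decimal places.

P(θ) = 1 / (1 + exp(−a(θ − b)))
logit = ln(0.4100/0.5900) = -0.3640
θ = b + logit/(a) = -1.8 + (-0.3640)/1.6000 = -2.0275

-2.027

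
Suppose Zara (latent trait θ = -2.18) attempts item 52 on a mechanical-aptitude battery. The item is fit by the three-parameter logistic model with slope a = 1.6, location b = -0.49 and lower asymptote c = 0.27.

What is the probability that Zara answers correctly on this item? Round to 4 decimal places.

0.3158

P(θ) = c + (1 − c) · 1 / (1 + exp(−a(θ − b)))
Exponent: 1.6 × (-2.18 − (-0.49)) = -2.7040
1/(1 + e^{2.7040}) = 0.0627
P = 0.27 + 0.73 × 0.0627 = 0.3158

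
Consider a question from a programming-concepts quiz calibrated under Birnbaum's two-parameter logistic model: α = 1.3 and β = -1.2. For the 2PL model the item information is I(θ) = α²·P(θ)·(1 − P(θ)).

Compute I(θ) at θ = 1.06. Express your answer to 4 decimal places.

0.0807

P = 1/(1+e^{-2.9380}) = 0.9497
P(1−P) = 0.9497 × 0.0503 = 0.0478
I = α² × P(1−P) = 1.3² × 0.0478 = 0.08074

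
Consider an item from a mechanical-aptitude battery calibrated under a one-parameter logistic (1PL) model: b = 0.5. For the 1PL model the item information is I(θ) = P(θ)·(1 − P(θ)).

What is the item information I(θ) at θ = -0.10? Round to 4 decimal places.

0.2288

P = 1/(1+e^{0.6000}) = 0.3543
P(1−P) = 0.3543 × 0.6457 = 0.2288
I = P(1−P) = 0.22878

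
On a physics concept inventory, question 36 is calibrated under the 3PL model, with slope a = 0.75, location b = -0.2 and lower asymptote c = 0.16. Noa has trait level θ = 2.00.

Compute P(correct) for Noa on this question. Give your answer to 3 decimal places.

P(θ) = c + (1 − c) · 1 / (1 + exp(−a(θ − b)))
Exponent: 0.75 × (2.00 − (-0.2)) = 1.6500
1/(1 + e^{-1.6500}) = 0.8389
P = 0.16 + 0.84 × 0.8389 = 0.8647

0.865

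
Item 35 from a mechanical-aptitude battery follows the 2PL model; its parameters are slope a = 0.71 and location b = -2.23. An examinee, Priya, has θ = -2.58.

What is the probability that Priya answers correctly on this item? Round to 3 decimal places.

P(θ) = 1 / (1 + exp(−a(θ − b)))
Exponent: 0.71 × (-2.58 − (-2.23)) = -0.2485
1/(1 + e^{0.2485}) = 0.4382

0.438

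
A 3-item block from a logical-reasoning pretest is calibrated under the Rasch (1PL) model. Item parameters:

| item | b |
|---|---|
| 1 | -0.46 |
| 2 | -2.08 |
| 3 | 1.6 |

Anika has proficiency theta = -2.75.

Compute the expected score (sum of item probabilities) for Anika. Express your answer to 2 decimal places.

0.44

P(theta) = 1 / (1 + exp(−(theta − b)))
P_1 = 1/(1+e^{2.2900}) = 0.0920
P_2 = 1/(1+e^{0.6700}) = 0.3385
P_3 = 1/(1+e^{4.3500}) = 0.0127
E[score] = 0.0920 + 0.3385 + 0.0127 = 0.4432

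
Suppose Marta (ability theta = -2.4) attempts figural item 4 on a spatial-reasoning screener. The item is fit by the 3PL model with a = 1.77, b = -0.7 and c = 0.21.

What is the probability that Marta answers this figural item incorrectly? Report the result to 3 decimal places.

0.753

P(theta) = c + (1 − c) · 1 / (1 + exp(−a(theta − b)))
Exponent: 1.77 × (-2.4 − (-0.7)) = -3.0090
1/(1 + e^{3.0090}) = 0.0470
P = 0.21 + 0.79 × 0.0470 = 0.2471
P(incorrect) = 1 − 0.2471 = 0.7529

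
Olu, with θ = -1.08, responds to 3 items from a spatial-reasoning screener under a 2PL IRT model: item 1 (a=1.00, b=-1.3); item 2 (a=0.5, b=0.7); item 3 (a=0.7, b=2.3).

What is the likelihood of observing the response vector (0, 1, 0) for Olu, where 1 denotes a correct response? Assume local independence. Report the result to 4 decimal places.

0.1185

P(θ) = 1 / (1 + exp(−a(θ − b)))
P_1 = 1/(1+e^{-0.2200}) = 0.5548
P_2 = 1/(1+e^{0.8900}) = 0.2911
P_3 = 1/(1+e^{2.3660}) = 0.0858
L = (1−P_1) × P_2 × (1−P_3) = 0.4452 × 0.2911 × 0.9142 = 0.11849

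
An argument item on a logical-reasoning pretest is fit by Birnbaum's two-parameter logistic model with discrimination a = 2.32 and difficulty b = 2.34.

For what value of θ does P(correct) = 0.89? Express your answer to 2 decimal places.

3.24

P(θ) = 1 / (1 + exp(−a(θ − b)))
logit = ln(0.8900/0.1100) = 2.0907
θ = b + logit/(a) = 2.34 + 2.0907/2.3200 = 3.2412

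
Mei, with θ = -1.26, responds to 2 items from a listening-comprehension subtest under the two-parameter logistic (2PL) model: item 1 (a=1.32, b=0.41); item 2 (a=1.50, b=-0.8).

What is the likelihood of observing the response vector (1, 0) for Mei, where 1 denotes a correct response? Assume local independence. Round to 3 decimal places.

0.066

P(θ) = 1 / (1 + exp(−a(θ − b)))
P_1 = 1/(1+e^{2.2044}) = 0.0994
P_2 = 1/(1+e^{0.6900}) = 0.3340
L = P_1 × (1−P_2) = 0.0994 × 0.6660 = 0.06617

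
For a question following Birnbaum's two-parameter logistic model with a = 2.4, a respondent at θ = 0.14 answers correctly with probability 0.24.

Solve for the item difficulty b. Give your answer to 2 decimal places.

P(θ) = 1 / (1 + exp(−a(θ − b)))
logit(0.24) = ln(0.24/0.76) = -1.1527
b = θ − logit/(a) = 0.14 − (-1.1527)/2.4000 = 0.6203

0.62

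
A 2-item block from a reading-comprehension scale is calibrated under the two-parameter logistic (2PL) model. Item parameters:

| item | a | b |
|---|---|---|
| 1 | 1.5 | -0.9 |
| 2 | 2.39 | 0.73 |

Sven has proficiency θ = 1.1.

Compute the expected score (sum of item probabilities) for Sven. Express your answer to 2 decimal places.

1.66

P(θ) = 1 / (1 + exp(−a(θ − b)))
P_1 = 1/(1+e^{-3.0000}) = 0.9526
P_2 = 1/(1+e^{-0.8843}) = 0.7077
E[score] = 0.9526 + 0.7077 = 1.6603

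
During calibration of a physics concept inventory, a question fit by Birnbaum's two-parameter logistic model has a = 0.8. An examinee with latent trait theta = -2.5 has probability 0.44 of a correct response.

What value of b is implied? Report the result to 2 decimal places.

-2.20

P(theta) = 1 / (1 + exp(−a(theta − b)))
logit(0.44) = ln(0.44/0.56) = -0.2412
b = theta − logit/(a) = -2.5 − (-0.2412)/0.8000 = -2.1985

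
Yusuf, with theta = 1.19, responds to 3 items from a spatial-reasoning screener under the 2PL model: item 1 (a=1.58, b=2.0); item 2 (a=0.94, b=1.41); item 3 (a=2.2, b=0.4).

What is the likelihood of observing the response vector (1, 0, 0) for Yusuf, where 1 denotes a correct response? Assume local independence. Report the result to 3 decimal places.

P(theta) = 1 / (1 + exp(−a(theta − b)))
P_1 = 1/(1+e^{1.2798}) = 0.2176
P_2 = 1/(1+e^{0.2068}) = 0.4485
P_3 = 1/(1+e^{-1.7380}) = 0.8504
L = P_1 × (1−P_2) × (1−P_3) = 0.2176 × 0.5515 × 0.1496 = 0.01795

0.018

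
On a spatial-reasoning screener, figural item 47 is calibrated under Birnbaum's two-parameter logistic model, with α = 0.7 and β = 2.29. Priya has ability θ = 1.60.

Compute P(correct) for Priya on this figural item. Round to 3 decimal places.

P(θ) = 1 / (1 + exp(−α(θ − β)))
Exponent: 0.7 × (1.60 − 2.29) = -0.4830
1/(1 + e^{0.4830}) = 0.3815

0.382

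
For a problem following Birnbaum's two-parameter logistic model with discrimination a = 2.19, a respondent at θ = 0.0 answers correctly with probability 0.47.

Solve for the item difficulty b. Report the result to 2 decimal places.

0.05

P(θ) = 1 / (1 + exp(−a(θ − b)))
logit(0.47) = ln(0.47/0.53) = -0.1201
b = θ − logit/(a) = 0.0 − (-0.1201)/2.1900 = 0.0549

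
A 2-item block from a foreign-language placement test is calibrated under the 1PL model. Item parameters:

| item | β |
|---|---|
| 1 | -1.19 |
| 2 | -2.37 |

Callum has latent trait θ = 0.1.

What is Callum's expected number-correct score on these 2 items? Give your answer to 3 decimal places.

1.706

P(θ) = 1 / (1 + exp(−(θ − β)))
P_1 = 1/(1+e^{-1.2900}) = 0.7841
P_2 = 1/(1+e^{-2.4700}) = 0.9220
E[score] = 0.7841 + 0.9220 = 1.7062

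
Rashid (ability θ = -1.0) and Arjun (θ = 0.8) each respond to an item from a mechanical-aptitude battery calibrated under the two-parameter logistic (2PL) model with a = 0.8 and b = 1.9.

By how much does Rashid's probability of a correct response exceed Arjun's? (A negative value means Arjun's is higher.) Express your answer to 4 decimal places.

-0.2037

P(θ) = 1 / (1 + exp(−a(θ − b)))
P(Rashid) = 0.0895  [exponent -2.3200]
P(Arjun) = 0.2932  [exponent -0.8800]
Difference = 0.0895 − 0.2932 = -0.2037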